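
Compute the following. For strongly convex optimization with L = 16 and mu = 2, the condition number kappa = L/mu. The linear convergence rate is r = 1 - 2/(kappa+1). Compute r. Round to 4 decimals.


Step 1: Compute the condition number.
kappa = L/mu = 16/2 = 8.0
Step 2: Compute the convergence rate.
r = 1 - 2/(kappa + 1) = 1 - 2*mu/(L + mu) = (L - mu)/(L + mu) = 14/18 = 0.7778


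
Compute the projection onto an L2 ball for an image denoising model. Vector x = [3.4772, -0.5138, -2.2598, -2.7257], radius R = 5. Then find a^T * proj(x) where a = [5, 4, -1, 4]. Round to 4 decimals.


Step 1: Compute ||x|| (intermediates to 6 decimals).
||x|| = sqrt(3.4772^2 + (-0.5138)^2 + (-2.2598)^2 + (-2.7257)^2) = 4.989093
Step 2: Project.
Since ||x|| <= R, proj = x (no scaling needed).
proj(x) = [3.4772, -0.5138, -2.2598, -2.7257]
Step 3: Dot product.
a^T * proj(x) = 5*3.4772 + 4*(-0.5138) - 1*(-2.2598) + 4*(-2.7257) = 6.6878


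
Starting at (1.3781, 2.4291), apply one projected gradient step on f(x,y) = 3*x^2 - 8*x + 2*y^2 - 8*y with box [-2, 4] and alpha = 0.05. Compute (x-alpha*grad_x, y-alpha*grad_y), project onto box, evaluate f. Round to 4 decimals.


Step 1: Compute gradient at (1.3781, 2.4291).
grad_x = 2*3*1.3781 - 8 = 0.2686
grad_y = 2*2*2.4291 - 8 = 1.7164
Step 2: Gradient step.
x_raw = 1.3781 - 0.05*0.2686 = 1.3647
y_raw = 2.4291 - 0.05*1.7164 = 2.3433
Step 3: Project onto [-2, 4].
x_proj = clip(1.3647) = 1.3647
y_proj = clip(2.3433) = 2.3433
Step 4: Evaluate f.
f(1.3647, 2.3433) = -13.0947


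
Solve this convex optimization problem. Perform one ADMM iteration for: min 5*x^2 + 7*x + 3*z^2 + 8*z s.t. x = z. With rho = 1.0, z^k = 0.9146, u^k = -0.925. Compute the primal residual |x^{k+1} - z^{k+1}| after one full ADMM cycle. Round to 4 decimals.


ADMM iteration with rho = 1.0, z^k = 0.9146, u^k = -0.925
Step 1: x-update.
Minimize 5*x^2 + 7*x + (1.0/2)*(x - 0.9146 - 0.925)^2
FOC: (2*5 + 1.0)*x = -7 + 1.0*(0.9146 + 0.925)
x^{k+1} = -0.4691
Step 2: z-update.
Minimize 3*z^2 + 8*z + (1.0/2)*(-0.4691 - z - 0.925)^2
FOC: (2*3 + 1.0)*z = -8 + 1.0*(-0.4691 - 0.925)
z^{k+1} = -1.342
Step 3: u-update.
u^{k+1} = -0.925 - 0.4691 + 1.342 = -0.0521
Step 4: Primal residual = |-0.4691 + 1.342| = 0.8729


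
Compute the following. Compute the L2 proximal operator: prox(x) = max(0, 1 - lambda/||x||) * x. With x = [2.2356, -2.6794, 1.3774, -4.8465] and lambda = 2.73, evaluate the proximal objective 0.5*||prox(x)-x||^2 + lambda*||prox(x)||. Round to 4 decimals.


Step 1: Compute ||x||.
||x|| = 6.1289
Step 2: Compute scaling factor.
scale = max(0, 1 - 2.73/6.1289) = 0.5546
Step 3: prox(x) = [1.2398, -1.4859, 0.7639, -2.6877]
||prox(x)|| = 3.3989
Step 4: Proximal objective.
0.5*||prox-x||^2 = 3.7265
lambda*||prox|| = 9.279
Total = 13.0053


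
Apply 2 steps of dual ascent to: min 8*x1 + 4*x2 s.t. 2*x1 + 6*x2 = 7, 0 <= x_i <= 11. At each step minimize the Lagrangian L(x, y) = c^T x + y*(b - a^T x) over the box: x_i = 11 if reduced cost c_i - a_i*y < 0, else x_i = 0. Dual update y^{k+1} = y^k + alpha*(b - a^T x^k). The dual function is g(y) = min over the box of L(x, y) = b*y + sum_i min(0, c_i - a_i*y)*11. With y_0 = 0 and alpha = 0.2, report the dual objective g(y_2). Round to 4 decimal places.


Dual ascent for LP: min 8*x1 + 4*x2, 2*x1 + 6*x2 = 7, 0 <= x_i <= 11
Step 1: y^k = 0.0, reduced costs: (8.0, 4.0)
  x^k = (0.0, 0.0), subgradient = b - a^T x = 7.0
  y^{k+1} = 0.0 + 0.2*7.0 = 1.4
Step 2: y^k = 1.4, reduced costs: (5.2, -4.4)
  x^k = (0.0, 11.0), subgradient = b - a^T x = -59.0
  y^{k+1} = 1.4 + 0.2*-59.0 = -10.4
Dual objective at y_2 = -10.4: reduced costs (28.8, 66.4), box minimizer x = (0.0, 0.0)
g(y_2) = b*y + (c1 - a1*y)*x1 + (c2 - a2*y)*x2 = 7*(-10.4) + 28.8*0.0 + 66.4*0.0 = -72.8 + 0.0 + 0.0 = -72.8


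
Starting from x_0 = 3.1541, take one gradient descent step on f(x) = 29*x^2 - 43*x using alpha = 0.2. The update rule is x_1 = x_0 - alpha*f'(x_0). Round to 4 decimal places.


We compute the gradient at x_0 and apply the update.
f'(x) = 58*x - 43
f'(3.1541) = 58*3.1541 - 43 = 139.9378
x_1 = 3.1541 - 0.2*139.9378 = -24.8335


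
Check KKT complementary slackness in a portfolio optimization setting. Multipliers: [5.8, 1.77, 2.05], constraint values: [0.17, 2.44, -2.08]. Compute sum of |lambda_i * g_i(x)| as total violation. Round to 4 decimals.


KKT complementary slackness check:
lambda_1 * g_1 = 5.8 * 0.17 = 0.986
lambda_2 * g_2 = 1.77 * 2.44 = 4.3188
lambda_3 * g_3 = 2.05 * -2.08 = -4.264
Total violation = 0.986 + 4.3188 + 4.264 = 9.5688


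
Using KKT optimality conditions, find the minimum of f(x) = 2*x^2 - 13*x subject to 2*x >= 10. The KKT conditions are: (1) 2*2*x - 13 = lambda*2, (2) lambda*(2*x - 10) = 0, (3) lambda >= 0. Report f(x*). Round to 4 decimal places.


Step 1: Try lambda = 0 (constraint inactive).
x_unc = 13/(2*2) = 3.25
Check: 2*3.25 = 6.5 < 10 -- violated!
Step 2: Constraint must be active: 2*x = 10
x* = 10/2 = 5.0
lambda = (2*2*5.0 - 13)/2 = 3.5
Step 3: Compute optimal value.
f(x*) = 2*5.0^2 - 13*5.0 = -15.0


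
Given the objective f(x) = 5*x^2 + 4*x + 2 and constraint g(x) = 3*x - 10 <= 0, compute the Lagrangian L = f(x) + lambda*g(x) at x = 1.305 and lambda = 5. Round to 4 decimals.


Step 1: Evaluate f(x).
f(1.305) = 5*1.305^2 + 4*1.305 + 2 = 15.7351
Step 2: Evaluate g(x).
g(1.305) = 3*1.305 - 10 = -6.085
Step 3: Compute Lagrangian.
L = 15.7351 + 5*-6.085 = -14.6899


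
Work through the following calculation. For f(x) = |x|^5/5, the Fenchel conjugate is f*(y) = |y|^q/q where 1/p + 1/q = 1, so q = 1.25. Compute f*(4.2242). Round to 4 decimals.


The conjugate exponent q satisfies 1/p + 1/q = 1.
p = 5, so q = 5/(5 - 1) = 1.25
|y|^q = 4.2242^1.25 = 6.0559
f*(4.2242) = 6.0559 / 1.25 = 4.8447


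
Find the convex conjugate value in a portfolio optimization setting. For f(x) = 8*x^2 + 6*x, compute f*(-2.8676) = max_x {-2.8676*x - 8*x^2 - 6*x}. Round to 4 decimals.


f*(y) = sup_x {y*x - a*x^2 - b*x} = sup_x {(y-b)*x - a*x^2}
FOC: (y - b) - 2a*x = 0 => x* = (y - b)/(2a)
x* = (-2.8676 - 6)/(2*8) = -0.5542
f*(-2.8676) = (y-b)^2/(4a) = (-2.8676 - 6)^2/(4*8)
= 78.6343/32 = 2.4573


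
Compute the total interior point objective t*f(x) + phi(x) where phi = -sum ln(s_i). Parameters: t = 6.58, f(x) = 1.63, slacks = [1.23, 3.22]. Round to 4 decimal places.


Step 1: Compute log-barrier.
ln values: [0.207, 1.1694]
phi = -(0.207 + 1.1694) = -1.3764
Step 2: Compute augmented objective.
t*f(x) = 6.58*1.63 = 10.7254
Total = 10.7254 - 1.3764 = 9.349


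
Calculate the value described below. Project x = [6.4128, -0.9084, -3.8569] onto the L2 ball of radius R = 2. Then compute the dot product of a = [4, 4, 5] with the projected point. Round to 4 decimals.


Step 1: Compute ||x|| (intermediates to 6 decimals).
||x|| = sqrt(6.4128^2 + (-0.9084)^2 + (-3.8569)^2) = 7.538227
Step 2: Project.
Since ||x|| > R, scale = R/||x|| = 2/7.538227 = 0.265314, proj(x) = scale * x
proj(x) = [1.701406, -0.241011, -1.02329]
Step 3: Dot product.
a^T * proj(x) = 4*1.701406 + 4*(-0.241011) + 5*(-1.02329) = 0.7251


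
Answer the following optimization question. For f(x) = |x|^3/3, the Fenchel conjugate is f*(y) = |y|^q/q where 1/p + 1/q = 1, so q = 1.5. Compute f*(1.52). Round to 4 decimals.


The conjugate exponent q satisfies 1/p + 1/q = 1.
p = 3, so q = 3/(3 - 1) = 1.5
|y|^q = 1.52^1.5 = 1.874
f*(1.52) = 1.874 / 1.5 = 1.2493


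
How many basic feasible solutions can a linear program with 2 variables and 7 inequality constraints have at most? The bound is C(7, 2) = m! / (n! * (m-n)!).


Each vertex corresponds to some choice of n active constraints out of m, so the number of vertices is at most C(m, n) = m! / (n!(m-n)!).
m = 7, n = 2
Numerator: 7 * 6
Denominator: 2! = 2
C(7, 2) = 21


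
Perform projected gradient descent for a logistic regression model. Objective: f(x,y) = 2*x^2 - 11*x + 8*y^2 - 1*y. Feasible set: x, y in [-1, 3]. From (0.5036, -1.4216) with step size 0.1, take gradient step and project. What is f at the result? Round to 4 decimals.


Step 1: Compute gradient at (0.5036, -1.4216).
grad_x = 2*2*0.5036 - 11 = -8.9856
grad_y = 2*8*-1.4216 - 1 = -23.7456
Step 2: Gradient step.
x_raw = 0.5036 - 0.1*-8.9856 = 1.4022
y_raw = -1.4216 - 0.1*-23.7456 = 0.953
Step 3: Project onto [-1, 3].
x_proj = clip(1.4022) = 1.4022
y_proj = clip(0.953) = 0.953
Step 4: Evaluate f.
f(1.4022, 0.953) = -5.1796


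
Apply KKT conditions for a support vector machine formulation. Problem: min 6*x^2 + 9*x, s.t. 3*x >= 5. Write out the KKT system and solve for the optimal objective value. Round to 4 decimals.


Step 1: Try lambda = 0 (constraint inactive).
x_unc = -9/(2*6) = -0.75
Check: 3*-0.75 = -2.25 < 5 -- violated!
Step 2: Constraint must be active: 3*x = 5
x* = 5/3 = 1.6667 (rounded; the exact value 5/3 is used below)
lambda = (2*6*(5/3) + 9)/3 = 9.6667
Step 3: Compute optimal value.
f(x*) = 6*(5/3)^2 + 9*(5/3) = 31.6667


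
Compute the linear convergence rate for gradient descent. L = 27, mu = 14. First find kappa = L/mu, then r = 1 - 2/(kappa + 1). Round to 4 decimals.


Step 1: Compute the condition number.
kappa = L/mu = 27/14 = 1.9286
Step 2: Compute the convergence rate.
r = 1 - 2/(kappa + 1) = 1 - 2*mu/(L + mu) = (L - mu)/(L + mu) = 13/41 = 0.3171


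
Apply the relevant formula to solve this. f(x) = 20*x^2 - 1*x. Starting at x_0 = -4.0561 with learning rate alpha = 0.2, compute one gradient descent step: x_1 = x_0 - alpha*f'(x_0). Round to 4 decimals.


We compute the gradient at x_0 and apply the update.
f'(x) = 40*x - 1
f'(-4.0561) = 40*-4.0561 - 1 = -163.244
x_1 = -4.0561 - 0.2*-163.244 = 28.5927


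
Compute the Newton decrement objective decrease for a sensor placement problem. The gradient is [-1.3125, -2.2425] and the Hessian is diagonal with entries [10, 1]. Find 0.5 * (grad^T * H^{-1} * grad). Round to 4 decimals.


Step 1: H is diagonal, so H^(-1) * g = [-0.1313, -2.2425].
Step 2: g^T H^(-1) g = sum_i g_i^2 / H_ii
  = (-1.3125)^2/10 + (-2.2425)^2/1
  = 0.1723 + 5.0288 = 5.2011
Step 3: Objective decrease = 0.5 * g^T H^(-1) g = 2.6005


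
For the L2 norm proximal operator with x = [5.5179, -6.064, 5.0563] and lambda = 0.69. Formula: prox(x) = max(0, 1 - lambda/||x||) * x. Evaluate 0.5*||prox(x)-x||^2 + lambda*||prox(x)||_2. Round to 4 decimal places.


Step 1: Compute ||x||.
||x|| = 9.6325
Step 2: Compute scaling factor.
scale = max(0, 1 - 0.69/9.6325) = 0.9284
Step 3: prox(x) = [5.1226, -5.6296, 4.6941]
||prox(x)|| = 8.9425
Step 4: Proximal objective.
0.5*||prox-x||^2 = 0.2381
lambda*||prox|| = 6.1703
Total = 6.4084


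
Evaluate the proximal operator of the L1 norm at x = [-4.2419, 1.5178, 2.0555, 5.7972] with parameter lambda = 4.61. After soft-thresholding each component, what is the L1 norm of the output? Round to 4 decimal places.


Soft-thresholding with lambda = 4.61:
prox(-4.2419) = sign(-4.2419)*max(|-4.2419| - 4.61, 0) = 0.0
prox(1.5178) = sign(1.5178)*max(|1.5178| - 4.61, 0) = 0.0
prox(2.0555) = sign(2.0555)*max(|2.0555| - 4.61, 0) = 0.0
prox(5.7972) = sign(5.7972)*max(|5.7972| - 4.61, 0) = 1.1872
prox(x) = [0.0, 0.0, 0.0, 1.1872]
||prox(x)||_1 = 0.0 + 0.0 + 0.0 + 1.1872 = 1.1872


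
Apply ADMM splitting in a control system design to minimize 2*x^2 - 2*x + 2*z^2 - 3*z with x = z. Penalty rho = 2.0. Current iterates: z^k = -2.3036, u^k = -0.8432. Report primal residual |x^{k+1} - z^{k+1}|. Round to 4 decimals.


ADMM iteration with rho = 2.0, z^k = -2.3036, u^k = -0.8432
Step 1: x-update.
Minimize 2*x^2 - 2*x + (2.0/2)*(x + 2.3036 - 0.8432)^2
FOC: (2*2 + 2.0)*x = 2 + 2.0*(-2.3036 + 0.8432)
x^{k+1} = -0.1535
Step 2: z-update.
Minimize 2*z^2 - 3*z + (2.0/2)*(-0.1535 - z - 0.8432)^2
FOC: (2*2 + 2.0)*z = 3 + 2.0*(-0.1535 - 0.8432)
z^{k+1} = 0.1678
Step 3: u-update.
u^{k+1} = -0.8432 - 0.1535 - 0.1678 = -1.1644
Step 4: Primal residual = |-0.1535 - 0.1678| = 0.3212


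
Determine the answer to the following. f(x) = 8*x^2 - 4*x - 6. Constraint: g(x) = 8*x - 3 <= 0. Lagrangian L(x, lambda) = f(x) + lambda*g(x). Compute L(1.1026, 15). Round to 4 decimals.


Step 1: Evaluate f(x).
f(1.1026) = 8*1.1026^2 - 4*1.1026 - 6 = -0.6846
Step 2: Evaluate g(x).
g(1.1026) = 8*1.1026 - 3 = 5.8208
Step 3: Compute Lagrangian.
L = -0.6846 + 15*5.8208 = 86.6274


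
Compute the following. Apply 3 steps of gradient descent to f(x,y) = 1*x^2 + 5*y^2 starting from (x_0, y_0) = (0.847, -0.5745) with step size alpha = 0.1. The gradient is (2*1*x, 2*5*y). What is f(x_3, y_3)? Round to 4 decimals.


Gradient descent on f(x,y) = 1*x^2 + 5*y^2.
Starting point: (0.847, -0.5745), alpha = 0.1
Step 1: grad_x = 2*1*0.847 = 1.694, grad_y = 2*5*-0.5745 = -5.745
  x_1 = 0.847 - 0.1*1.694 = 0.6776
  y_1 = -0.5745 - 0.1*-5.745 = 0.0
Step 2: grad_x = 2*1*0.6776 = 1.3552, grad_y = 2*5*0.0 = 0.0
  x_2 = 0.6776 - 0.1*1.3552 = 0.5421
  y_2 = 0.0 - 0.1*0.0 = 0.0
Step 3: grad_x = 2*1*0.5421 = 1.0842, grad_y = 2*5*0.0 = 0.0
  x_3 = 0.5421 - 0.1*1.0842 = 0.4337
  y_3 = 0.0 - 0.1*0.0 = 0.0
f(0.4337, 0.0) = 1*0.4337^2 + 5*0.0^2 = 0.1881


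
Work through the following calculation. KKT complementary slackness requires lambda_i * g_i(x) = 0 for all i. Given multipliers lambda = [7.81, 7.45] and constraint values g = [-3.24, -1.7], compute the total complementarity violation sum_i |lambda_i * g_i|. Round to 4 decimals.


KKT complementary slackness check:
lambda_1 * g_1 = 7.81 * -3.24 = -25.3044
lambda_2 * g_2 = 7.45 * -1.7 = -12.665
Total violation = 25.3044 + 12.665 = 37.9694


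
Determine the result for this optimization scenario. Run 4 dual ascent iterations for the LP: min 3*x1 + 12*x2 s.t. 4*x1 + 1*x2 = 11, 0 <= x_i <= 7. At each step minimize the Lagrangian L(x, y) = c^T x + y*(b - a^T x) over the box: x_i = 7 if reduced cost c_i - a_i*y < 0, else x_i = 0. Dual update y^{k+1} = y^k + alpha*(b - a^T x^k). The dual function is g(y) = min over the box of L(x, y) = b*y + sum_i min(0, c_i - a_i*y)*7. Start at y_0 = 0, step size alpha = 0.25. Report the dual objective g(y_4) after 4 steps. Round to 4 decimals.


Dual ascent for LP: min 3*x1 + 12*x2, 4*x1 + 1*x2 = 11, 0 <= x_i <= 7
Step 1: y^k = 0.0, reduced costs: (3.0, 12.0)
  x^k = (0.0, 0.0), subgradient = b - a^T x = 11.0
  y^{k+1} = 0.0 + 0.25*11.0 = 2.75
Step 2: y^k = 2.75, reduced costs: (-8.0, 9.25)
  x^k = (7.0, 0.0), subgradient = b - a^T x = -17.0
  y^{k+1} = 2.75 + 0.25*-17.0 = -1.5
Step 3: y^k = -1.5, reduced costs: (9.0, 13.5)
  x^k = (0.0, 0.0), subgradient = b - a^T x = 11.0
  y^{k+1} = -1.5 + 0.25*11.0 = 1.25
Step 4: y^k = 1.25, reduced costs: (-2.0, 10.75)
  x^k = (7.0, 0.0), subgradient = b - a^T x = -17.0
  y^{k+1} = 1.25 + 0.25*-17.0 = -3.0
Dual objective at y_4 = -3.0: reduced costs (15.0, 15.0), box minimizer x = (0.0, 0.0)
g(y_4) = b*y + (c1 - a1*y)*x1 + (c2 - a2*y)*x2 = 11*(-3.0) + 15.0*0.0 + 15.0*0.0 = -33.0 + 0.0 + 0.0 = -33.0


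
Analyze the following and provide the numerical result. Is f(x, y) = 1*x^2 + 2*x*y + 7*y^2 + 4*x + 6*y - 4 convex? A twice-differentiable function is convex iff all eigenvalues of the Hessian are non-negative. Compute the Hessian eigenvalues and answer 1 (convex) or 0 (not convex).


The Hessian of f(x,y) = 1*x^2 + 2*x*y + 7*y^2 + 4*x + 6*y - 4 is:
H = [[2, 2], [2, 14]]
Trace = 2 + 14 = 16
Determinant = 2*14 - (2)^2 = 24
Discriminant = (16)^2 - 4*24 = 160.0
Eigenvalues: lambda_1 = 1.6754, lambda_2 = 14.3246
The function is convex.

1


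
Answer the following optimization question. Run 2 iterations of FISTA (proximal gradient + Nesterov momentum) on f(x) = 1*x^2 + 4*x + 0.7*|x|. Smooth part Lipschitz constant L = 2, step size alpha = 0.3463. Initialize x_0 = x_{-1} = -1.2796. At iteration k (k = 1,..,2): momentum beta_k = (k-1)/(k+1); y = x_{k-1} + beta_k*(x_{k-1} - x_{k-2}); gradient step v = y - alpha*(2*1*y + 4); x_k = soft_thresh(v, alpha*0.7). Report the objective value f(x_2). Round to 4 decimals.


FISTA on f(x) = 1*x^2 + 4*x + 0.7*|x|
L = 2, alpha = 0.3463
Iteration 1: beta = 0.0, y = -1.2796 + 0.0*(-1.2796 + 1.2796) = -1.2796
  grad(y) = 1.4408, v = y - alpha*grad = -1.7785
  prox(v) = soft_thresh(-1.7785, 0.2424) = -1.5361
Iteration 2: beta = 0.3333, y = -1.5361 + 0.3333*(-1.5361 + 1.2796) = -1.6217
  grad(y) = 0.7567, v = y - alpha*grad = -1.8837
  prox(v) = soft_thresh(-1.8837, 0.2424) = -1.6413
f(x_2) = 1*(-1.6413)^2 + 4*(-1.6413) + 0.7*|-1.6413| = -2.7224


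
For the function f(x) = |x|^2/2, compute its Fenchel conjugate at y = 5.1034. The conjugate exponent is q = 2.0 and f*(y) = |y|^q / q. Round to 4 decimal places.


The conjugate exponent q satisfies 1/p + 1/q = 1.
p = 2, so q = 2/(2 - 1) = 2.0
|y|^q = 5.1034^2.0 = 26.0447
f*(5.1034) = 26.0447 / 2.0 = 13.0223


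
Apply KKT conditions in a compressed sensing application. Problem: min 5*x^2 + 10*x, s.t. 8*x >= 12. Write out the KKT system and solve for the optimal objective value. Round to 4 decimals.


Step 1: Try lambda = 0 (constraint inactive).
x_unc = -10/(2*5) = -1.0
Check: 8*-1.0 = -8.0 < 12 -- violated!
Step 2: Constraint must be active: 8*x = 12
x* = 12/8 = 1.5
lambda = (2*5*1.5 + 10)/8 = 3.125
Step 3: Compute optimal value.
f(x*) = 5*1.5^2 + 10*1.5 = 26.25


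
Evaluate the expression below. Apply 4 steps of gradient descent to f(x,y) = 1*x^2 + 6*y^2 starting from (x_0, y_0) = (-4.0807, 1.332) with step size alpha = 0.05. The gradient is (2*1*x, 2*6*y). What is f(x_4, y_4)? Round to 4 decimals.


Gradient descent on f(x,y) = 1*x^2 + 6*y^2.
Starting point: (-4.0807, 1.332), alpha = 0.05
Step 1: grad_x = 2*1*-4.0807 = -8.1614, grad_y = 2*6*1.332 = 15.984
  x_1 = -4.0807 - 0.05*-8.1614 = -3.6726
  y_1 = 1.332 - 0.05*15.984 = 0.5328
Step 2: grad_x = 2*1*-3.6726 = -7.3453, grad_y = 2*6*0.5328 = 6.3936
  x_2 = -3.6726 - 0.05*-7.3453 = -3.3054
  y_2 = 0.5328 - 0.05*6.3936 = 0.2131
Step 3: grad_x = 2*1*-3.3054 = -6.6107, grad_y = 2*6*0.2131 = 2.5574
  x_3 = -3.3054 - 0.05*-6.6107 = -2.9748
  y_3 = 0.2131 - 0.05*2.5574 = 0.0852
Step 4: grad_x = 2*1*-2.9748 = -5.9497, grad_y = 2*6*0.0852 = 1.023
  x_4 = -2.9748 - 0.05*-5.9497 = -2.6773
  y_4 = 0.0852 - 0.05*1.023 = 0.0341
f(-2.6773, 0.0341) = 1*(-2.6773)^2 + 6*0.0341^2 = 7.1752


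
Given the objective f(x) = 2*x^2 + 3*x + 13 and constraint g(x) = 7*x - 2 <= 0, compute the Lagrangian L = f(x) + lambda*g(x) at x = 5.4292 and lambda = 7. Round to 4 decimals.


Step 1: Evaluate f(x).
f(5.4292) = 2*5.4292^2 + 3*5.4292 + 13 = 88.24
Step 2: Evaluate g(x).
g(5.4292) = 7*5.4292 - 2 = 36.0044
Step 3: Compute Lagrangian.
L = 88.24 + 7*36.0044 = 340.2708


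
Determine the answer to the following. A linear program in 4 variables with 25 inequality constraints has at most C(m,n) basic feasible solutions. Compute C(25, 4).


Each vertex corresponds to some choice of n active constraints out of m, so the number of vertices is at most C(m, n) = m! / (n!(m-n)!).
m = 25, n = 4
Numerator: 25 * 24 * 23 * 22
Denominator: 4! = 24
C(25, 4) = 12650


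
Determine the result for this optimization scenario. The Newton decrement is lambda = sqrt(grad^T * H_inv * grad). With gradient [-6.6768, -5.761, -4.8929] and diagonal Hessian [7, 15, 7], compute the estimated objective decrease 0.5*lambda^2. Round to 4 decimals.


Step 1: H is diagonal, so H^(-1) * g = [-0.9538, -0.3841, -0.699].
Step 2: g^T H^(-1) g = sum_i g_i^2 / H_ii
  = (-6.6768)^2/7 + (-5.761)^2/15 + (-4.8929)^2/7
  = 6.3685 + 2.2126 + 3.4201 = 12.0012
Step 3: Objective decrease = 0.5 * g^T H^(-1) g = 6.0006


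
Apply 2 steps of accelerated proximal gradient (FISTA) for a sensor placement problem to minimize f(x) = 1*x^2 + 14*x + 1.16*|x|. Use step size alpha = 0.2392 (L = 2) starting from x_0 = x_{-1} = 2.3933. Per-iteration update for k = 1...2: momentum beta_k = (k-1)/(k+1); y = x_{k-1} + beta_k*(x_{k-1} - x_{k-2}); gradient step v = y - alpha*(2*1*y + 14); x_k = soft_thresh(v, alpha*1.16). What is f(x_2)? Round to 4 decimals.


FISTA on f(x) = 1*x^2 + 14*x + 1.16*|x|
L = 2, alpha = 0.2392
Iteration 1: beta = 0.0, y = 2.3933 + 0.0*(2.3933 - 2.3933) = 2.3933
  grad(y) = 18.7866, v = y - alpha*grad = -2.1005
  prox(v) = soft_thresh(-2.1005, 0.2775) = -1.823
Iteration 2: beta = 0.3333, y = -1.823 + 0.3333*(-1.823 - 2.3933) = -3.2284
  grad(y) = 7.5432, v = y - alpha*grad = -5.0327
  prox(v) = soft_thresh(-5.0327, 0.2775) = -4.7553
f(x_2) = 1*(-4.7553)^2 + 14*(-4.7553) + 1.16*|-4.7553| = -38.4451


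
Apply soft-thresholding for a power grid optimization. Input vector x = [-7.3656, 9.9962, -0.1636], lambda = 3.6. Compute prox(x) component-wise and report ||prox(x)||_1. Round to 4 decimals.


Soft-thresholding with lambda = 3.6:
prox(-7.3656) = sign(-7.3656)*max(|-7.3656| - 3.6, 0) = -3.7656
prox(9.9962) = sign(9.9962)*max(|9.9962| - 3.6, 0) = 6.3962
prox(-0.1636) = sign(-0.1636)*max(|-0.1636| - 3.6, 0) = 0.0
prox(x) = [-3.7656, 6.3962, 0.0]
||prox(x)||_1 = 3.7656 + 6.3962 + 0.0 = 10.1618


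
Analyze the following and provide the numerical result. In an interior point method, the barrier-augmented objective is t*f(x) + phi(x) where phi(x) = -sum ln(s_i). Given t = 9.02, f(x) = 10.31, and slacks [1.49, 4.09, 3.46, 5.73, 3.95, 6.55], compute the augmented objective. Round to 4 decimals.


Step 1: Compute log-barrier.
ln values: [0.3988, 1.4085, 1.2413, 1.7457, 1.3737, 1.8795]
phi = -(0.3988 + 1.4085 + 1.2413 + 1.7457 + 1.3737 + 1.8795) = -8.0475
Step 2: Compute augmented objective.
t*f(x) = 9.02*10.31 = 92.9962
Total = 92.9962 - 8.0475 = 84.9487


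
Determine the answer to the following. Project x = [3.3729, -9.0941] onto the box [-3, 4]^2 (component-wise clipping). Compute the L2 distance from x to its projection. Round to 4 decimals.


Project each component onto [-3, 4].
clip(3.3729) = 3.3729, clip(-9.0941) = -3.0
Projection = [3.3729, -3.0]
Squared diffs: [0.0, 37.1381]
Distance = sqrt(37.1381) = 6.0941


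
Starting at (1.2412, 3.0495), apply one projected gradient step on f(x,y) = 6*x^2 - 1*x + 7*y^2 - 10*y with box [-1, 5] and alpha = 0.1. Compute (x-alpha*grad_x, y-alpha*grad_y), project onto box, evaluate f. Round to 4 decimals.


Step 1: Compute gradient at (1.2412, 3.0495).
grad_x = 2*6*1.2412 - 1 = 13.8944
grad_y = 2*7*3.0495 - 10 = 32.693
Step 2: Gradient step.
x_raw = 1.2412 - 0.1*13.8944 = -0.1482
y_raw = 3.0495 - 0.1*32.693 = -0.2198
Step 3: Project onto [-1, 5].
x_proj = clip(-0.1482) = -0.1482
y_proj = clip(-0.2198) = -0.2198
Step 4: Evaluate f.
f(-0.1482, -0.2198) = 2.8163


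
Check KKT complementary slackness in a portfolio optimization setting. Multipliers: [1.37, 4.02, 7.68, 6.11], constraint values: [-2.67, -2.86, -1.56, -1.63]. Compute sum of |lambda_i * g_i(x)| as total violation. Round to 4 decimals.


KKT complementary slackness check:
lambda_1 * g_1 = 1.37 * -2.67 = -3.6579
lambda_2 * g_2 = 4.02 * -2.86 = -11.4972
lambda_3 * g_3 = 7.68 * -1.56 = -11.9808
lambda_4 * g_4 = 6.11 * -1.63 = -9.9593
Total violation = 3.6579 + 11.4972 + 11.9808 + 9.9593 = 37.0952


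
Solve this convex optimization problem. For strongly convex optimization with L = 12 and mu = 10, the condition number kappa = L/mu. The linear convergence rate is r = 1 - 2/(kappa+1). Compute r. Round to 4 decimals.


Step 1: Compute the condition number.
kappa = L/mu = 12/10 = 1.2
Step 2: Compute the convergence rate.
r = 1 - 2/(kappa + 1) = 1 - 2*mu/(L + mu) = (L - mu)/(L + mu) = 2/22 = 0.0909


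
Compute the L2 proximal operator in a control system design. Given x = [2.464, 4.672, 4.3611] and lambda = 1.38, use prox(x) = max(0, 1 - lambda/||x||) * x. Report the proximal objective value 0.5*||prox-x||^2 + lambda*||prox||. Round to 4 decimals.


Step 1: Compute ||x||.
||x|| = 6.8497
Step 2: Compute scaling factor.
scale = max(0, 1 - 1.38/6.8497) = 0.7985
Step 3: prox(x) = [1.9676, 3.7307, 3.4825]
||prox(x)|| = 5.4697
Step 4: Proximal objective.
0.5*||prox-x||^2 = 0.9522
lambda*||prox|| = 7.5482
Total = 8.5004


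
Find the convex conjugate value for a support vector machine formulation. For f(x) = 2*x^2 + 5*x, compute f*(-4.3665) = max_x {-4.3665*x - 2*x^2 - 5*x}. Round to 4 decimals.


f*(y) = sup_x {y*x - a*x^2 - b*x} = sup_x {(y-b)*x - a*x^2}
FOC: (y - b) - 2a*x = 0 => x* = (y - b)/(2a)
x* = (-4.3665 - 5)/(2*2) = -2.3416
f*(-4.3665) = (y-b)^2/(4a) = (-4.3665 - 5)^2/(4*2)
= 87.7313/8 = 10.9664


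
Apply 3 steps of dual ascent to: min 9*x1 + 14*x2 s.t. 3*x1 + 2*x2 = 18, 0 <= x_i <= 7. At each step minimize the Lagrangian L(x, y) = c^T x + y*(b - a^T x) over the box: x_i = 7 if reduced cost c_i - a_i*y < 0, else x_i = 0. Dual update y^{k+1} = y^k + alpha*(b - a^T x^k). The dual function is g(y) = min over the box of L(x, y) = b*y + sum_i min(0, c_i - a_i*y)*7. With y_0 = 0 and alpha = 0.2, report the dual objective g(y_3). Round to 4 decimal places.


Dual ascent for LP: min 9*x1 + 14*x2, 3*x1 + 2*x2 = 18, 0 <= x_i <= 7
Step 1: y^k = 0.0, reduced costs: (9.0, 14.0)
  x^k = (0.0, 0.0), subgradient = b - a^T x = 18.0
  y^{k+1} = 0.0 + 0.2*18.0 = 3.6
Step 2: y^k = 3.6, reduced costs: (-1.8, 6.8)
  x^k = (7.0, 0.0), subgradient = b - a^T x = -3.0
  y^{k+1} = 3.6 + 0.2*-3.0 = 3.0
Step 3: y^k = 3.0, reduced costs: (0.0, 8.0)
  x^k = (0.0, 0.0), subgradient = b - a^T x = 18.0
  y^{k+1} = 3.0 + 0.2*18.0 = 6.6
Dual objective at y_3 = 6.6: reduced costs (-10.8, 0.8), box minimizer x = (7.0, 0.0)
g(y_3) = b*y + (c1 - a1*y)*x1 + (c2 - a2*y)*x2 = 18*6.6 + (-10.8)*7.0 + 0.8*0.0 = 118.8 - 75.6 + 0.0 = 43.2


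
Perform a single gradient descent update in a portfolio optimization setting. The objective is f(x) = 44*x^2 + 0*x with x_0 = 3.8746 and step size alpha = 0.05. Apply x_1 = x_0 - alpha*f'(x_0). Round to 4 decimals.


We compute the gradient at x_0 and apply the update.
f'(x) = 88*x + 0
f'(3.8746) = 88*3.8746 + 0 = 340.9648
x_1 = 3.8746 - 0.05*340.9648 = -13.1736


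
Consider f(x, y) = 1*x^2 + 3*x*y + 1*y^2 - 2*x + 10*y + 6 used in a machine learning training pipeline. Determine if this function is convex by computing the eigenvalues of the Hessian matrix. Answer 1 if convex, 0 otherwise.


The Hessian of f(x,y) = 1*x^2 + 3*x*y + 1*y^2 - 2*x + 10*y + 6 is:
H = [[2, 3], [3, 2]]
Trace = 2 + 2 = 4
Determinant = 2*2 - (3)^2 = -5
Discriminant = (4)^2 - 4*-5 = 36.0
Eigenvalues: lambda_1 = -1.0, lambda_2 = 5.0
The function is not convex.

0


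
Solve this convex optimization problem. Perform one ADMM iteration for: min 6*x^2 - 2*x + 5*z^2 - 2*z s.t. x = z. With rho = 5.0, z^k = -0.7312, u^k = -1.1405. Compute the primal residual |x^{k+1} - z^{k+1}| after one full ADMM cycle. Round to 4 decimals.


ADMM iteration with rho = 5.0, z^k = -0.7312, u^k = -1.1405
Step 1: x-update.
Minimize 6*x^2 - 2*x + (5.0/2)*(x + 0.7312 - 1.1405)^2
FOC: (2*6 + 5.0)*x = 2 + 5.0*(-0.7312 + 1.1405)
x^{k+1} = 0.238
Step 2: z-update.
Minimize 5*z^2 - 2*z + (5.0/2)*(0.238 - z - 1.1405)^2
FOC: (2*5 + 5.0)*z = 2 + 5.0*(0.238 - 1.1405)
z^{k+1} = -0.1675
Step 3: u-update.
u^{k+1} = -1.1405 + 0.238 + 0.1675 = -0.735
Step 4: Primal residual = |0.238 + 0.1675| = 0.4055


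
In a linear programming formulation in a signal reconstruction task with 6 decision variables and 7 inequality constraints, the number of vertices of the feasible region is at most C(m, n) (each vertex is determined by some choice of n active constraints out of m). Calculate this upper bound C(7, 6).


Each vertex corresponds to some choice of n active constraints out of m, so the number of vertices is at most C(m, n) = m! / (n!(m-n)!).
m = 7, n = 6
Numerator: 7 * 6 * 5 * 4 * 3 * 2
Denominator: 6! = 720
C(7, 6) = 7


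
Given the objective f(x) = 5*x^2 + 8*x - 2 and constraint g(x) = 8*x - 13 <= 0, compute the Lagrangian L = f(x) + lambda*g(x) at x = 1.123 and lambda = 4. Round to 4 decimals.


Step 1: Evaluate f(x).
f(1.123) = 5*1.123^2 + 8*1.123 - 2 = 13.2896
Step 2: Evaluate g(x).
g(1.123) = 8*1.123 - 13 = -4.016
Step 3: Compute Lagrangian.
L = 13.2896 + 4*-4.016 = -2.7744


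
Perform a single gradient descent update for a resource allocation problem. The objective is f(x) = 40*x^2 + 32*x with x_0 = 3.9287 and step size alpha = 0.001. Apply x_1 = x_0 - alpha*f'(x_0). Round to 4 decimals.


We compute the gradient at x_0 and apply the update.
f'(x) = 80*x + 32
f'(3.9287) = 80*3.9287 + 32 = 346.296
x_1 = 3.9287 - 0.001*346.296 = 3.5824


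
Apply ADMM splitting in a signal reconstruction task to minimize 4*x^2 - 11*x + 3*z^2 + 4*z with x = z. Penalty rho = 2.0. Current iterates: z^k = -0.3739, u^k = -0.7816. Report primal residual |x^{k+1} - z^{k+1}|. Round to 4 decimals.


ADMM iteration with rho = 2.0, z^k = -0.3739, u^k = -0.7816
Step 1: x-update.
Minimize 4*x^2 - 11*x + (2.0/2)*(x + 0.3739 - 0.7816)^2
FOC: (2*4 + 2.0)*x = 11 + 2.0*(-0.3739 + 0.7816)
x^{k+1} = 1.1815
Step 2: z-update.
Minimize 3*z^2 + 4*z + (2.0/2)*(1.1815 - z - 0.7816)^2
FOC: (2*3 + 2.0)*z = -4 + 2.0*(1.1815 - 0.7816)
z^{k+1} = -0.4
Step 3: u-update.
u^{k+1} = -0.7816 + 1.1815 + 0.4 = 0.8
Step 4: Primal residual = |1.1815 + 0.4| = 1.5816


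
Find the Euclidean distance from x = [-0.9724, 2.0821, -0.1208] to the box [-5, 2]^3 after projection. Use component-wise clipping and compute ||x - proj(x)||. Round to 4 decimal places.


Project each component onto [-5, 2].
clip(-0.9724) = -0.9724, clip(2.0821) = 2.0, clip(-0.1208) = -0.1208
Projection = [-0.9724, 2.0, -0.1208]
Squared diffs: [0.0, 0.0067, 0.0]
Distance = sqrt(0.0067) = 0.0821


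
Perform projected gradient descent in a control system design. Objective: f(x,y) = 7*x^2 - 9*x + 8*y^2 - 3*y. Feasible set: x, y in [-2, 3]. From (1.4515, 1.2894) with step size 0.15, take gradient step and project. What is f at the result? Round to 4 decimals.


Step 1: Compute gradient at (1.4515, 1.2894).
grad_x = 2*7*1.4515 - 9 = 11.321
grad_y = 2*8*1.2894 - 3 = 17.6304
Step 2: Gradient step.
x_raw = 1.4515 - 0.15*11.321 = -0.2467
y_raw = 1.2894 - 0.15*17.6304 = -1.3552
Step 3: Project onto [-2, 3].
x_proj = clip(-0.2467) = -0.2467
y_proj = clip(-1.3552) = -1.3552
Step 4: Evaluate f.
f(-0.2467, -1.3552) = 21.4029


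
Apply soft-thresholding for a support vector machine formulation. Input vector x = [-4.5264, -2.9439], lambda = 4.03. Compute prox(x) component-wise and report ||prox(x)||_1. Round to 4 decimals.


Soft-thresholding with lambda = 4.03:
prox(-4.5264) = sign(-4.5264)*max(|-4.5264| - 4.03, 0) = -0.4964
prox(-2.9439) = sign(-2.9439)*max(|-2.9439| - 4.03, 0) = 0.0
prox(x) = [-0.4964, 0.0]
||prox(x)||_1 = 0.4964 + 0.0 = 0.4964


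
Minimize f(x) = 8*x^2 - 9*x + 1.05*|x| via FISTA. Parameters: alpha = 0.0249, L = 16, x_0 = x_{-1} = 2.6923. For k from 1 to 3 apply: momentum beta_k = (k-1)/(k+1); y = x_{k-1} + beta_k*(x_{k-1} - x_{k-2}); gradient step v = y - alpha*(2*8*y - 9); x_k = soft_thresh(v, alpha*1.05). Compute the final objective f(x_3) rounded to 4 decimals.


FISTA on f(x) = 8*x^2 - 9*x + 1.05*|x|
L = 16, alpha = 0.0249
Iteration 1: beta = 0.0, y = 2.6923 + 0.0*(2.6923 - 2.6923) = 2.6923
  grad(y) = 34.0768, v = y - alpha*grad = 1.8438
  prox(v) = soft_thresh(1.8438, 0.0261) = 1.8176
Iteration 2: beta = 0.3333, y = 1.8176 + 0.3333*(1.8176 - 2.6923) = 1.5261
  grad(y) = 15.4174, v = y - alpha*grad = 1.1422
  prox(v) = soft_thresh(1.1422, 0.0261) = 1.1161
Iteration 3: beta = 0.5, y = 1.1161 + 0.5*(1.1161 - 1.8176) = 0.7653
  grad(y) = 3.2441, v = y - alpha*grad = 0.6845
  prox(v) = soft_thresh(0.6845, 0.0261) = 0.6583
f(x_3) = 8*0.6583^2 - 9*0.6583 + 1.05*|0.6583| = -1.7665


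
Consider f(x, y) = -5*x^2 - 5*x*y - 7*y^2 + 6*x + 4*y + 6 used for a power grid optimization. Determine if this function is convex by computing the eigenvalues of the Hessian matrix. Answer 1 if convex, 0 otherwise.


The Hessian of f(x,y) = -5*x^2 - 5*x*y - 7*y^2 + 6*x + 4*y + 6 is:
H = [[-10, -5], [-5, -14]]
Trace = -10 - 14 = -24
Determinant = -10*-14 - (-5)^2 = 115
Discriminant = (-24)^2 - 4*115 = 116.0
Eigenvalues: lambda_1 = -17.3852, lambda_2 = -6.6148
The function is not convex.

0


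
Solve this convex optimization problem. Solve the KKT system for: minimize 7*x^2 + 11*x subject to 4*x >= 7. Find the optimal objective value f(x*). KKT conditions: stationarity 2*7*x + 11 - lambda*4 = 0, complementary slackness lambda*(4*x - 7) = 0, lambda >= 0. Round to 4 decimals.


Step 1: Try lambda = 0 (constraint inactive).
x_unc = -11/(2*7) = -0.7857
Check: 4*-0.7857 = -3.1428 < 7 -- violated!
Step 2: Constraint must be active: 4*x = 7
x* = 7/4 = 1.75
lambda = (2*7*1.75 + 11)/4 = 8.875
Step 3: Compute optimal value.
f(x*) = 7*1.75^2 + 11*1.75 = 40.6875


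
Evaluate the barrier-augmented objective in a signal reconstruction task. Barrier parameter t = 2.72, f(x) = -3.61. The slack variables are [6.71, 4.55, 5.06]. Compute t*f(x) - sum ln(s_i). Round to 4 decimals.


Step 1: Compute log-barrier.
ln values: [1.9036, 1.5151, 1.6214]
phi = -(1.9036 + 1.5151 + 1.6214) = -5.0401
Step 2: Compute augmented objective.
t*f(x) = 2.72*-3.61 = -9.8192
Total = -9.8192 - 5.0401 = -14.8593


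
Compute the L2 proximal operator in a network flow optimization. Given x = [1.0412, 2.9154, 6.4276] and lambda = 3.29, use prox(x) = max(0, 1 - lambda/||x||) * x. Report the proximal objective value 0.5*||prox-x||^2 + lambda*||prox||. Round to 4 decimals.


Step 1: Compute ||x||.
||x|| = 7.1343
Step 2: Compute scaling factor.
scale = max(0, 1 - 3.29/7.1343) = 0.5388
Step 3: prox(x) = [0.561, 1.5709, 3.4635]
||prox(x)|| = 3.8443
Step 4: Proximal objective.
0.5*||prox-x||^2 = 5.4121
lambda*||prox|| = 12.6477
Total = 18.0597


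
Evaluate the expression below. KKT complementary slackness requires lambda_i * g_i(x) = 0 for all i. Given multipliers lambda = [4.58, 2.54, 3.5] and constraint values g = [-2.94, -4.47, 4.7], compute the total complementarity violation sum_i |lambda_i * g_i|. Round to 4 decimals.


KKT complementary slackness check:
lambda_1 * g_1 = 4.58 * -2.94 = -13.4652
lambda_2 * g_2 = 2.54 * -4.47 = -11.3538
lambda_3 * g_3 = 3.5 * 4.7 = 16.45
Total violation = 13.4652 + 11.3538 + 16.45 = 41.269


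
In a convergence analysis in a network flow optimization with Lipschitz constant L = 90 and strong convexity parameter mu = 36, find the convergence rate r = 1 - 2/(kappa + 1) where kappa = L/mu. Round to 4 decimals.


Step 1: Compute the condition number.
kappa = L/mu = 90/36 = 2.5
Step 2: Compute the convergence rate.
r = 1 - 2/(kappa + 1) = 1 - 2*mu/(L + mu) = (L - mu)/(L + mu) = 54/126 = 0.4286


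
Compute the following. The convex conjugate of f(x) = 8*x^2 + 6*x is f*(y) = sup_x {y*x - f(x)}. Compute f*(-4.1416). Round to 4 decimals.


f*(y) = sup_x {y*x - a*x^2 - b*x} = sup_x {(y-b)*x - a*x^2}
FOC: (y - b) - 2a*x = 0 => x* = (y - b)/(2a)
x* = (-4.1416 - 6)/(2*8) = -0.6339
f*(-4.1416) = (y-b)^2/(4a) = (-4.1416 - 6)^2/(4*8)
= 102.8521/32 = 3.2141


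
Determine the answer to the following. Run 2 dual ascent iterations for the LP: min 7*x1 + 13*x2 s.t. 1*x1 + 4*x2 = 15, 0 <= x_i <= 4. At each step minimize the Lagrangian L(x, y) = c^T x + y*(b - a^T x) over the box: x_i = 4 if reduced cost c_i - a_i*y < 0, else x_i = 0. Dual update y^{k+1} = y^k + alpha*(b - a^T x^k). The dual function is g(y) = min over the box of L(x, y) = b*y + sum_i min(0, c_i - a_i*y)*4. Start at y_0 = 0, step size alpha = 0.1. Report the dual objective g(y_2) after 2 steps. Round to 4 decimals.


Dual ascent for LP: min 7*x1 + 13*x2, 1*x1 + 4*x2 = 15, 0 <= x_i <= 4
Step 1: y^k = 0.0, reduced costs: (7.0, 13.0)
  x^k = (0.0, 0.0), subgradient = b - a^T x = 15.0
  y^{k+1} = 0.0 + 0.1*15.0 = 1.5
Step 2: y^k = 1.5, reduced costs: (5.5, 7.0)
  x^k = (0.0, 0.0), subgradient = b - a^T x = 15.0
  y^{k+1} = 1.5 + 0.1*15.0 = 3.0
Dual objective at y_2 = 3.0: reduced costs (4.0, 1.0), box minimizer x = (0.0, 0.0)
g(y_2) = b*y + (c1 - a1*y)*x1 + (c2 - a2*y)*x2 = 15*3.0 + 4.0*0.0 + 1.0*0.0 = 45.0 + 0.0 + 0.0 = 45.0


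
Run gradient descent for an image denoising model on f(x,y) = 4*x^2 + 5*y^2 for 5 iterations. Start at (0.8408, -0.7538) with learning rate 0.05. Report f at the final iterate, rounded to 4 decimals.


Gradient descent on f(x,y) = 4*x^2 + 5*y^2.
Starting point: (0.8408, -0.7538), alpha = 0.05
Step 1: grad_x = 2*4*0.8408 = 6.7264, grad_y = 2*5*-0.7538 = -7.538
  x_1 = 0.8408 - 0.05*6.7264 = 0.5045
  y_1 = -0.7538 - 0.05*-7.538 = -0.3769
Step 2: grad_x = 2*4*0.5045 = 4.0358, grad_y = 2*5*-0.3769 = -3.769
  x_2 = 0.5045 - 0.05*4.0358 = 0.3027
  y_2 = -0.3769 - 0.05*-3.769 = -0.1885
Step 3: grad_x = 2*4*0.3027 = 2.4215, grad_y = 2*5*-0.1885 = -1.8845
  x_3 = 0.3027 - 0.05*2.4215 = 0.1816
  y_3 = -0.1885 - 0.05*-1.8845 = -0.0942
Step 4: grad_x = 2*4*0.1816 = 1.4529, grad_y = 2*5*-0.0942 = -0.9423
  x_4 = 0.1816 - 0.05*1.4529 = 0.109
  y_4 = -0.0942 - 0.05*-0.9423 = -0.0471
Step 5: grad_x = 2*4*0.109 = 0.8717, grad_y = 2*5*-0.0471 = -0.4711
  x_5 = 0.109 - 0.05*0.8717 = 0.0654
  y_5 = -0.0471 - 0.05*-0.4711 = -0.0236
f(0.0654, -0.0236) = 4*0.0654^2 + 5*(-0.0236)^2 = 0.0199


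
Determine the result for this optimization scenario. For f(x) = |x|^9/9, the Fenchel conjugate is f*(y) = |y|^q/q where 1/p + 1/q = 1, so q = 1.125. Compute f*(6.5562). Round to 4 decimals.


The conjugate exponent q satisfies 1/p + 1/q = 1.
p = 9, so q = 9/(9 - 1) = 1.125
|y|^q = 6.5562^1.125 = 8.2934
f*(6.5562) = 8.2934 / 1.125 = 7.3719


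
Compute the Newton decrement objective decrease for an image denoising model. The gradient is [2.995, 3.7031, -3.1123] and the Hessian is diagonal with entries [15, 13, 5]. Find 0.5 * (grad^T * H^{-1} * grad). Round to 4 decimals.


Step 1: H is diagonal, so H^(-1) * g = [0.1997, 0.2849, -0.6225].
Step 2: g^T H^(-1) g = sum_i g_i^2 / H_ii
  = (2.995)^2/15 + (3.7031)^2/13 + (-3.1123)^2/5
  = 0.598 + 1.0548 + 1.9373 = 3.5901
Step 3: Objective decrease = 0.5 * g^T H^(-1) g = 1.7951


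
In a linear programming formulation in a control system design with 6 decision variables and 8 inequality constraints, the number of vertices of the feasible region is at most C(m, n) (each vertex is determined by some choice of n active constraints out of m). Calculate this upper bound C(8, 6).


Each vertex corresponds to some choice of n active constraints out of m, so the number of vertices is at most C(m, n) = m! / (n!(m-n)!).
m = 8, n = 6
Numerator: 8 * 7 * 6 * 5 * 4 * 3
Denominator: 6! = 720
C(8, 6) = 28


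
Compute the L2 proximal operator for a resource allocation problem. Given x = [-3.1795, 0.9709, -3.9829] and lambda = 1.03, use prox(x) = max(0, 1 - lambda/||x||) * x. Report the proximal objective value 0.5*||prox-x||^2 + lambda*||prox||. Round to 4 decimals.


Step 1: Compute ||x||.
||x|| = 5.188
Step 2: Compute scaling factor.
scale = max(0, 1 - 1.03/5.188) = 0.8015
Step 3: prox(x) = [-2.5483, 0.7781, -3.1922]
||prox(x)|| = 4.158
Step 4: Proximal objective.
0.5*||prox-x||^2 = 0.5305
lambda*||prox|| = 4.2827
Total = 4.8132


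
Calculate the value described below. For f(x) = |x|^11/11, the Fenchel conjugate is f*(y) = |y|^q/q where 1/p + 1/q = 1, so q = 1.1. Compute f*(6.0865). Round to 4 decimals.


The conjugate exponent q satisfies 1/p + 1/q = 1.
p = 11, so q = 11/(11 - 1) = 1.1
|y|^q = 6.0865^1.1 = 7.2913
f*(6.0865) = 7.2913 / 1.1 = 6.6284


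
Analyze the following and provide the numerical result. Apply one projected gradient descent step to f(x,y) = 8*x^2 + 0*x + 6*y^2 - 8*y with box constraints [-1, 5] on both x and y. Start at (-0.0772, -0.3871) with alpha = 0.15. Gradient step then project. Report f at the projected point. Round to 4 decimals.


Step 1: Compute gradient at (-0.0772, -0.3871).
grad_x = 2*8*-0.0772 + 0 = -1.2352
grad_y = 2*6*-0.3871 - 8 = -12.6452
Step 2: Gradient step.
x_raw = -0.0772 - 0.15*-1.2352 = 0.1081
y_raw = -0.3871 - 0.15*-12.6452 = 1.5097
Step 3: Project onto [-1, 5].
x_proj = clip(0.1081) = 0.1081
y_proj = clip(1.5097) = 1.5097
Step 4: Evaluate f.
f(0.1081, 1.5097) = 1.6908


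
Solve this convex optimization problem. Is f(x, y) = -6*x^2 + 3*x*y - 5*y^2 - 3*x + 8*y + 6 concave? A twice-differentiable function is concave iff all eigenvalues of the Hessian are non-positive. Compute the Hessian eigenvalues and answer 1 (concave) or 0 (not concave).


The Hessian of f(x,y) = -6*x^2 + 3*x*y - 5*y^2 - 3*x + 8*y + 6 is:
H = [[-12, 3], [3, -10]]
Trace = -12 - 10 = -22
Determinant = -12*-10 - (3)^2 = 111
Discriminant = (-22)^2 - 4*111 = 40.0
Eigenvalues: lambda_1 = -14.1623, lambda_2 = -7.8377
The function is concave.

1


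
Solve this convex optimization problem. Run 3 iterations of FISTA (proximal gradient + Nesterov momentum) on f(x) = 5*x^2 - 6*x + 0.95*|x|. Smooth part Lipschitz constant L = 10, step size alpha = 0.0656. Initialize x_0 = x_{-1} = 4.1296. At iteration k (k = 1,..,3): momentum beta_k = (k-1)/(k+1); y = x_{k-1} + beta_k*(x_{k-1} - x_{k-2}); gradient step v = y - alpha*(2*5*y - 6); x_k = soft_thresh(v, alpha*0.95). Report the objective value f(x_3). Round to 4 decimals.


FISTA on f(x) = 5*x^2 - 6*x + 0.95*|x|
L = 10, alpha = 0.0656
Iteration 1: beta = 0.0, y = 4.1296 + 0.0*(4.1296 - 4.1296) = 4.1296
  grad(y) = 35.296, v = y - alpha*grad = 1.8142
  prox(v) = soft_thresh(1.8142, 0.0623) = 1.7519
Iteration 2: beta = 0.3333, y = 1.7519 + 0.3333*(1.7519 - 4.1296) = 0.9593
  grad(y) = 3.5928, v = y - alpha*grad = 0.7236
  prox(v) = soft_thresh(0.7236, 0.0623) = 0.6613
Iteration 3: beta = 0.5, y = 0.6613 + 0.5*(0.6613 - 1.7519) = 0.116
  grad(y) = -4.8402, v = y - alpha*grad = 0.4335
  prox(v) = soft_thresh(0.4335, 0.0623) = 0.3712
f(x_3) = 5*0.3712^2 - 6*0.3712 + 0.95*|0.3712| = -1.1856
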